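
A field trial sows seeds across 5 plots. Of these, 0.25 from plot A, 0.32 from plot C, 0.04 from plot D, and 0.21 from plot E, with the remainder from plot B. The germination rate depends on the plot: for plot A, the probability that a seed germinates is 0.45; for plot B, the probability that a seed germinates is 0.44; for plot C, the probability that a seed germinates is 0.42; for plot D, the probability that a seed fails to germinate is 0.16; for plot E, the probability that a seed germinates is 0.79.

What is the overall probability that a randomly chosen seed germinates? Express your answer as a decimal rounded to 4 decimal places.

0.5256

P(B) = 1 − (0.25 + 0.32 + 0.04 + 0.21) = 0.18.
P(G|D) = 1 − 0.16 = 0.84.
P(G) = P(G|A)·P(A) + P(G|B)·P(B) + P(G|C)·P(C) + P(G|D)·P(D) + P(G|E)·P(E)
      = 0.45·0.25 + 0.44·0.18 + 0.42·0.32 + 0.84·0.04 + 0.79·0.21
      = 0.1125 + 0.0792 + 0.1344 + 0.0336 + 0.1659 = 0.5256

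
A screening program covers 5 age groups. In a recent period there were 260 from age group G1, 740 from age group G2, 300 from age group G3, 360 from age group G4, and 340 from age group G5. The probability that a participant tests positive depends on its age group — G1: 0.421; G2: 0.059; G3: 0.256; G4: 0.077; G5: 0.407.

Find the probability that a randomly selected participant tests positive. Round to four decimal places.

Total: 260 + 740 + 300 + 360 + 340 = 2000.
P(G1) = 260/2000 = 0.13. P(G2) = 740/2000 = 0.37. P(G3) = 300/2000 = 0.15. P(G4) = 360/2000 = 0.18. P(G5) = 340/2000 = 0.17.
P(T) = P(T|G1)·P(G1) + P(T|G2)·P(G2) + P(T|G3)·P(G3) + P(T|G4)·P(G4) + P(T|G5)·P(G5)
      = 0.421·0.13 + 0.059·0.37 + 0.256·0.15 + 0.077·0.18 + 0.407·0.17
      = 0.05473 + 0.02183 + 0.0384 + 0.01386 + 0.06919 = 0.19801

P(T) ≈ 0.1980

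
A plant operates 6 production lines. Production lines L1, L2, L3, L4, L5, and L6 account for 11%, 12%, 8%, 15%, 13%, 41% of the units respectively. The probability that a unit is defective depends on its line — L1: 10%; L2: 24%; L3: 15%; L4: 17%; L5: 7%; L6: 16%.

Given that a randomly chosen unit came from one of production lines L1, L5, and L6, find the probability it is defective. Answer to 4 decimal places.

Let S = {L1, L5, L6}.
P(S) = 0.11 + 0.13 + 0.41 = 0.65.
P(D ∩ S) = 0.1·0.11 + 0.07·0.13 + 0.16·0.41 = 0.011 + 0.0091 + 0.0656 = 0.0857.
P(D | S) = 0.0857 / 0.65 = 0.131846…

0.1318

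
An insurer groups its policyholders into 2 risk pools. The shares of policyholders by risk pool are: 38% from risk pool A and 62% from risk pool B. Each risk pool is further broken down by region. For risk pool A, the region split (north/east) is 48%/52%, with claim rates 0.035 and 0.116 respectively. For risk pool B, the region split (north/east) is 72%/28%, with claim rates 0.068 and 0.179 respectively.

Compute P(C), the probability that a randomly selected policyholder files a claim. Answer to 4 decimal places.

P(C|A) = 0.48·0.035 + 0.52·0.116 = 0.0168 + 0.06032 = 0.07712
P(C|B) = 0.72·0.068 + 0.28·0.179 = 0.04896 + 0.05012 = 0.09908
By total probability over the outer partition,
P(C) = 0.38·0.07712 + 0.62·0.09908
      = 0.0293056 + 0.0614296 = 0.0907352

0.0907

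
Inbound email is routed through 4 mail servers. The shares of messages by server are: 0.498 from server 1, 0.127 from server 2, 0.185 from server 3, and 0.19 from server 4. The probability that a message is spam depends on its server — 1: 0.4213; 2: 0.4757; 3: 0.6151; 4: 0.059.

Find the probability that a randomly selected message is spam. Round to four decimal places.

0.3952

P(S) = P(S|1)·P(1) + P(S|2)·P(2) + P(S|3)·P(3) + P(S|4)·P(4)
      = 0.4213·0.498 + 0.4757·0.127 + 0.6151·0.185 + 0.059·0.19
      = 0.2098074 + 0.0604139 + 0.1137935 + 0.01121 = 0.3952248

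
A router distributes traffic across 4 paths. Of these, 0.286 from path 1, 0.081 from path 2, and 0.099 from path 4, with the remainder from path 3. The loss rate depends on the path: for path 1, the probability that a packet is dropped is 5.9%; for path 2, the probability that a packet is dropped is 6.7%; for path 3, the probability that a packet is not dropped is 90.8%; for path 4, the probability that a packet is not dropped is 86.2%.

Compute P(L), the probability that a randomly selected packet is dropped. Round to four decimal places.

P(3) = 1 − (0.286 + 0.081 + 0.099) = 0.534.
P(L|3) = 1 − 0.908 = 0.092.
P(L|4) = 1 − 0.862 = 0.138.
P(L) = P(L|1)·P(1) + P(L|2)·P(2) + P(L|3)·P(3) + P(L|4)·P(4)
      = 0.059·0.286 + 0.067·0.081 + 0.092·0.534 + 0.138·0.099
      = 0.016874 + 0.005427 + 0.049128 + 0.013662 = 0.085091

P(L) ≈ 0.0851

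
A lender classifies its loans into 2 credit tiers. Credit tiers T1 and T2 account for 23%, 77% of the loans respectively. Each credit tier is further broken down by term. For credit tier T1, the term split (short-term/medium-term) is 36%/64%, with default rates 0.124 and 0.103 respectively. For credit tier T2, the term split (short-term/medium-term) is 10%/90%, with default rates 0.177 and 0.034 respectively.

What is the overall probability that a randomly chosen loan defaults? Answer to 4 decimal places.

P(D|T1) = 0.36·0.124 + 0.64·0.103 = 0.04464 + 0.06592 = 0.11056
P(D|T2) = 0.1·0.177 + 0.9·0.034 = 0.0177 + 0.0306 = 0.0483
By total probability over the outer partition,
P(D) = 0.23·0.11056 + 0.77·0.0483
      = 0.0254288 + 0.037191 = 0.0626198

0.0626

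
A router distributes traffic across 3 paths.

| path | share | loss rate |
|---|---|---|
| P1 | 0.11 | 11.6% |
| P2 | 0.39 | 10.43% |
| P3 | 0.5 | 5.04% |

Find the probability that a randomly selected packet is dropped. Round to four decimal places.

P(L) ≈ 0.0786

P(L) = P(L|P1)·P(P1) + P(L|P2)·P(P2) + P(L|P3)·P(P3)
      = 0.116·0.11 + 0.1043·0.39 + 0.0504·0.5
      = 0.01276 + 0.040677 + 0.0252 = 0.078637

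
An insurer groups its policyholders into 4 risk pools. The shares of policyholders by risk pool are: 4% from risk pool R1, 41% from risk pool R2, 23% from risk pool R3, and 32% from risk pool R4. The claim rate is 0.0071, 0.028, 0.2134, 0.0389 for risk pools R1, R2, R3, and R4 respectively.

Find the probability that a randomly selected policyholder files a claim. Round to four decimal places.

P(C) ≈ 0.0733

P(C) = P(C|R1)·P(R1) + P(C|R2)·P(R2) + P(C|R3)·P(R3) + P(C|R4)·P(R4)
      = 0.0071·0.04 + 0.028·0.41 + 0.2134·0.23 + 0.0389·0.32
      = 0.000284 + 0.01148 + 0.049082 + 0.012448 = 0.073294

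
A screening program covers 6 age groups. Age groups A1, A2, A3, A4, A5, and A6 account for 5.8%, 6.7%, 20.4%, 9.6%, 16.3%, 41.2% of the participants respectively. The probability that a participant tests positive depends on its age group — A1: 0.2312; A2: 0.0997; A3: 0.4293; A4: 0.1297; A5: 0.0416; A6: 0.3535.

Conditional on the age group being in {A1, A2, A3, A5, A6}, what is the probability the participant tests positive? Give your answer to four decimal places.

Let S = {A1, A2, A3, A5, A6}.
P(S) = 0.058 + 0.067 + 0.204 + 0.163 + 0.412 = 0.904.
P(T ∩ S) = 0.2312·0.058 + 0.0997·0.067 + 0.4293·0.204 + 0.0416·0.163 + 0.3535·0.412 = 0.0134096 + 0.0066799 + 0.0875772 + 0.0067808 + 0.145642 = 0.2600895.
P(T | S) = 0.2600895 / 0.904 = 0.287710…

P(T|S) ≈ 0.2877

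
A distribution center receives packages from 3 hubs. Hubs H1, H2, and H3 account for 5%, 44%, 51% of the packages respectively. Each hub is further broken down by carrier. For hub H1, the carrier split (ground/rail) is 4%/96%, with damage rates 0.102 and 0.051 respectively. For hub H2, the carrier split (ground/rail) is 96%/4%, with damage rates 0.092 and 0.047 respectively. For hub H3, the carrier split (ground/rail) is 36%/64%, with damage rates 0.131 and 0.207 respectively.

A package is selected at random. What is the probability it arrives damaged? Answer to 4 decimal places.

P(D) ≈ 0.1340

P(D|H1) = 0.04·0.102 + 0.96·0.051 = 0.00408 + 0.04896 = 0.05304
P(D|H2) = 0.96·0.092 + 0.04·0.047 = 0.08832 + 0.00188 = 0.0902
P(D|H3) = 0.36·0.131 + 0.64·0.207 = 0.04716 + 0.13248 = 0.17964
Then overall,
P(D) = 0.05·0.05304 + 0.44·0.0902 + 0.51·0.17964
      = 0.002652 + 0.039688 + 0.0916164 = 0.1339564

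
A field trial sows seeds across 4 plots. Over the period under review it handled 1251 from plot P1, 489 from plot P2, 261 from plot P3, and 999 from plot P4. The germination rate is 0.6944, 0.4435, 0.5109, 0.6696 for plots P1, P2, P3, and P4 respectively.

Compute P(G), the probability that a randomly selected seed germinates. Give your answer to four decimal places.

0.6293

Total: 1251 + 489 + 261 + 999 = 3000.
P(P1) = 1251/3000 = 0.417. P(P2) = 489/3000 = 0.163. P(P3) = 261/3000 = 0.087. P(P4) = 999/3000 = 0.333.
P(G) = P(G|P1)·P(P1) + P(G|P2)·P(P2) + P(G|P3)·P(P3) + P(G|P4)·P(P4)
      = 0.6944·0.417 + 0.4435·0.163 + 0.5109·0.087 + 0.6696·0.333
      = 0.2895648 + 0.0722905 + 0.0444483 + 0.2229768 = 0.6292804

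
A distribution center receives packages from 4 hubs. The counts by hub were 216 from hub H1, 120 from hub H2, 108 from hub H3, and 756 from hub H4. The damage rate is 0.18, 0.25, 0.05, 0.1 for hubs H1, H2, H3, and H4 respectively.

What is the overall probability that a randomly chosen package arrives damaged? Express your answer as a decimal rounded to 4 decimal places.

Total: 216 + 120 + 108 + 756 = 1200.
P(H1) = 216/1200 = 0.18. P(H2) = 120/1200 = 0.1. P(H3) = 108/1200 = 0.09. P(H4) = 756/1200 = 0.63.
Summing over the partition,
P(D) = P(D|H1)·P(H1) + P(D|H2)·P(H2) + P(D|H3)·P(H3) + P(D|H4)·P(H4)
      = 0.18·0.18 + 0.25·0.1 + 0.05·0.09 + 0.1·0.63
      = 0.0324 + 0.025 + 0.0045 + 0.063 = 0.1249

P(D) ≈ 0.1249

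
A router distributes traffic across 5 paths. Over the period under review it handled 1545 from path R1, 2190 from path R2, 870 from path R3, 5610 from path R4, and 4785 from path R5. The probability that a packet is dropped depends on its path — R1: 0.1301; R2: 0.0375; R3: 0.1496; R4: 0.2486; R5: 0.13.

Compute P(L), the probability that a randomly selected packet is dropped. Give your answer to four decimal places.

Total: 1545 + 2190 + 870 + 5610 + 4785 = 15000.
P(R1) = 1545/15000 = 0.103. P(R2) = 2190/15000 = 0.146. P(R3) = 870/15000 = 0.058. P(R4) = 5610/15000 = 0.374. P(R5) = 4785/15000 = 0.319.
P(L) = P(L|R1)·P(R1) + P(L|R2)·P(R2) + P(L|R3)·P(R3) + P(L|R4)·P(R4) + P(L|R5)·P(R5)
      = 0.1301·0.103 + 0.0375·0.146 + 0.1496·0.058 + 0.2486·0.374 + 0.13·0.319
      = 0.0134003 + 0.005475 + 0.0086768 + 0.0929764 + 0.04147 = 0.1619985

P(L) ≈ 0.1620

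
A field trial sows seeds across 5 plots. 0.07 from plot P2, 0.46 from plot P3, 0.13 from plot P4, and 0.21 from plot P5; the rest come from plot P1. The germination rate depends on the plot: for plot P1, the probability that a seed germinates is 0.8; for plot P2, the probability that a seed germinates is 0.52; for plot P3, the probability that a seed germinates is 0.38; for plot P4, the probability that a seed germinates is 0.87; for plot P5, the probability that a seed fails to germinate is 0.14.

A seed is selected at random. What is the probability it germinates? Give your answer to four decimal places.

P(P1) = 1 − (0.07 + 0.46 + 0.13 + 0.21) = 0.13.
P(G|P5) = 1 − 0.14 = 0.86.
Summing over the partition,
P(G) = P(G|P1)·P(P1) + P(G|P2)·P(P2) + P(G|P3)·P(P3) + P(G|P4)·P(P4) + P(G|P5)·P(P5)
      = 0.8·0.13 + 0.52·0.07 + 0.38·0.46 + 0.87·0.13 + 0.86·0.21
      = 0.104 + 0.0364 + 0.1748 + 0.1131 + 0.1806 = 0.6089

0.6089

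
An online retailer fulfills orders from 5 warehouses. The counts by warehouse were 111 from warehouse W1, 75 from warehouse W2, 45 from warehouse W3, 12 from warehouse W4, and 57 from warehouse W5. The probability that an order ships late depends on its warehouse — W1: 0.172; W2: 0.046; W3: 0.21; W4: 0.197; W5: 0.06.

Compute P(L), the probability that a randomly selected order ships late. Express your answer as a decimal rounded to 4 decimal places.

P(L) ≈ 0.1259

Total: 111 + 75 + 45 + 12 + 57 = 300.
P(W1) = 111/300 = 0.37. P(W2) = 75/300 = 0.25. P(W3) = 45/300 = 0.15. P(W4) = 12/300 = 0.04. P(W5) = 57/300 = 0.19.
Using total probability over the partition,
P(L) = P(L|W1)·P(W1) + P(L|W2)·P(W2) + P(L|W3)·P(W3) + P(L|W4)·P(W4) + P(L|W5)·P(W5)
      = 0.172·0.37 + 0.046·0.25 + 0.21·0.15 + 0.197·0.04 + 0.06·0.19
      = 0.06364 + 0.0115 + 0.0315 + 0.00788 + 0.0114 = 0.12592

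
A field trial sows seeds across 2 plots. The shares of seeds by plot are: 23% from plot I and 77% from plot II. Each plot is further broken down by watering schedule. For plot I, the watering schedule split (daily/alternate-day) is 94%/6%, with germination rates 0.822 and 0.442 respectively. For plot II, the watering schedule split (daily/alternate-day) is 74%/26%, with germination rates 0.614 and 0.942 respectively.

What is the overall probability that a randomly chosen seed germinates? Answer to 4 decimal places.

0.7223

P(G|I) = 0.94·0.822 + 0.06·0.442 = 0.77268 + 0.02652 = 0.7992
P(G|II) = 0.74·0.614 + 0.26·0.942 = 0.45436 + 0.24492 = 0.69928
Then overall,
P(G) = 0.23·0.7992 + 0.77·0.69928
      = 0.183816 + 0.5384456 = 0.7222616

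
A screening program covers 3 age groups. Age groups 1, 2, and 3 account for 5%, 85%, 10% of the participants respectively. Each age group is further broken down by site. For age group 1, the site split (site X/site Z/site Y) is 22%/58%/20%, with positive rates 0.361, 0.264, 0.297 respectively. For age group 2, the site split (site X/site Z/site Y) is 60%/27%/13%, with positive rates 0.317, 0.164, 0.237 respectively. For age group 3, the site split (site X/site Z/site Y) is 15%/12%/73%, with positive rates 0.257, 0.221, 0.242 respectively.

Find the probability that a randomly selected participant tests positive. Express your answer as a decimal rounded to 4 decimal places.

P(T|1) = 0.22·0.361 + 0.58·0.264 + 0.2·0.297 = 0.07942 + 0.15312 + 0.0594 = 0.29194
P(T|2) = 0.6·0.317 + 0.27·0.164 + 0.13·0.237 = 0.1902 + 0.04428 + 0.03081 = 0.26529
P(T|3) = 0.15·0.257 + 0.12·0.221 + 0.73·0.242 = 0.03855 + 0.02652 + 0.17666 = 0.24173
Then overall,
P(T) = 0.05·0.29194 + 0.85·0.26529 + 0.1·0.24173
      = 0.014597 + 0.2254965 + 0.024173 = 0.2642665

P(T) ≈ 0.2643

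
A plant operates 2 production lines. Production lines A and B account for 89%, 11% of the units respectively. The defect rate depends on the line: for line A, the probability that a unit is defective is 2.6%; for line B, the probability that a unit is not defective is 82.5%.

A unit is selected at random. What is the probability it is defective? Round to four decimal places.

P(D) ≈ 0.0424

P(D|B) = 1 − 0.825 = 0.175.
Using total probability over the partition,
P(D) = P(D|A)·P(A) + P(D|B)·P(B)
      = 0.026·0.89 + 0.175·0.11
      = 0.02314 + 0.01925 = 0.04239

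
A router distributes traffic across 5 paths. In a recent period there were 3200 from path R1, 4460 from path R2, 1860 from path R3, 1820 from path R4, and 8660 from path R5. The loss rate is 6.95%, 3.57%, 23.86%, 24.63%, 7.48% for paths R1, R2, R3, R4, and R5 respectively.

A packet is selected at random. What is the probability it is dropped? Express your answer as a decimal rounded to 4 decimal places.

P(L) ≈ 0.0961

Total: 3200 + 4460 + 1860 + 1820 + 8660 = 20000.
P(R1) = 3200/20000 = 0.16. P(R2) = 4460/20000 = 0.223. P(R3) = 1860/20000 = 0.093. P(R4) = 1820/20000 = 0.091. P(R5) = 8660/20000 = 0.433.
Summing over the partition,
P(L) = P(L|R1)·P(R1) + P(L|R2)·P(R2) + P(L|R3)·P(R3) + P(L|R4)·P(R4) + P(L|R5)·P(R5)
      = 0.0695·0.16 + 0.0357·0.223 + 0.2386·0.093 + 0.2463·0.091 + 0.0748·0.433
      = 0.01112 + 0.0079611 + 0.0221898 + 0.0224133 + 0.0323884 = 0.0960726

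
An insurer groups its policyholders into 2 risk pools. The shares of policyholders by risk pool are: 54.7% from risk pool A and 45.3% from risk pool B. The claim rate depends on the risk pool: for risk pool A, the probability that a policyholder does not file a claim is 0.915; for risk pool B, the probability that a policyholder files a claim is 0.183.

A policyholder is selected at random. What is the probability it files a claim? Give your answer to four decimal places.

P(C) ≈ 0.1294

P(C|A) = 1 − 0.915 = 0.085.
By the law of total probability,
P(C) = P(C|A)·P(A) + P(C|B)·P(B)
      = 0.085·0.547 + 0.183·0.453
      = 0.046495 + 0.082899 = 0.129394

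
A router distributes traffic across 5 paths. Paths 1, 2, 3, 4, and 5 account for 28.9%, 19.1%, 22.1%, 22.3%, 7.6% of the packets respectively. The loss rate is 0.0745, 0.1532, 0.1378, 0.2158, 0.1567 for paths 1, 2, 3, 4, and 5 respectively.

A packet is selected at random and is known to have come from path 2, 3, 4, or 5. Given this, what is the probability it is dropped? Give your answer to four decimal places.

0.1684

Let S = {2, 3, 4, 5}.
P(S) = 0.191 + 0.221 + 0.223 + 0.076 = 0.711.
P(L ∩ S) = 0.1532·0.191 + 0.1378·0.221 + 0.2158·0.223 + 0.1567·0.076 = 0.0292612 + 0.0304538 + 0.0481234 + 0.0119092 = 0.1197476.
P(L | S) = 0.1197476 / 0.711 = 0.168421…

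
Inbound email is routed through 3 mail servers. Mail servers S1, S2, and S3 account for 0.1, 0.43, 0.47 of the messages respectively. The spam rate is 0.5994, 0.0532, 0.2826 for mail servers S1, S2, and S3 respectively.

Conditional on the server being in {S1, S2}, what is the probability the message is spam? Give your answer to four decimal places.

P(S|J) ≈ 0.1563

Let J = {S1, S2}.
P(J) = 0.1 + 0.43 = 0.53.
P(S ∩ J) = 0.5994·0.1 + 0.0532·0.43 = 0.05994 + 0.022876 = 0.082816.
P(S | J) = 0.082816 / 0.53 = 0.156257…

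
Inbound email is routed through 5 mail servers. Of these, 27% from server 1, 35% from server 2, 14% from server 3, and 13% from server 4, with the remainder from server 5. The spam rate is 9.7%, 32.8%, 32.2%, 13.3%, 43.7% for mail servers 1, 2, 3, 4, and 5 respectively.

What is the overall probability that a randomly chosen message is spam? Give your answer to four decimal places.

P(S) ≈ 0.2514

P(5) = 1 − (0.27 + 0.35 + 0.14 + 0.13) = 0.11.
P(S) = P(S|1)·P(1) + P(S|2)·P(2) + P(S|3)·P(3) + P(S|4)·P(4) + P(S|5)·P(5)
      = 0.097·0.27 + 0.328·0.35 + 0.322·0.14 + 0.133·0.13 + 0.437·0.11
      = 0.02619 + 0.1148 + 0.04508 + 0.01729 + 0.04807 = 0.25143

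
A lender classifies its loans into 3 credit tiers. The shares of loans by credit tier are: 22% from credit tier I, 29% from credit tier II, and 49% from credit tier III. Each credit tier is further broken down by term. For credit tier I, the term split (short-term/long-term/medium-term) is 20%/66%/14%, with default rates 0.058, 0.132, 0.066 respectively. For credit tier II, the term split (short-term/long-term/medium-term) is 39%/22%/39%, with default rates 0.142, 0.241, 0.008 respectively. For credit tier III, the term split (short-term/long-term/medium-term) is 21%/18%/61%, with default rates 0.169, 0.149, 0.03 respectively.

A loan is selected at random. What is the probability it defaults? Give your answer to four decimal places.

P(D|I) = 0.2·0.058 + 0.66·0.132 + 0.14·0.066 = 0.0116 + 0.08712 + 0.00924 = 0.10796
P(D|II) = 0.39·0.142 + 0.22·0.241 + 0.39·0.008 = 0.05538 + 0.05302 + 0.00312 = 0.11152
P(D|III) = 0.21·0.169 + 0.18·0.149 + 0.61·0.03 = 0.03549 + 0.02682 + 0.0183 = 0.08061
By total probability over the outer partition,
P(D) = 0.22·0.10796 + 0.29·0.11152 + 0.49·0.08061
      = 0.0237512 + 0.0323408 + 0.0394989 = 0.0955909

P(D) ≈ 0.0956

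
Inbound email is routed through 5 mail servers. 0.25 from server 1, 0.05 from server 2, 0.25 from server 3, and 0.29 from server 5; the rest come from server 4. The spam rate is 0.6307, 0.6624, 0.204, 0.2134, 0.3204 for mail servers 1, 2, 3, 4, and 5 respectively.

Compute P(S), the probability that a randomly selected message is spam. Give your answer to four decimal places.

P(4) = 1 − (0.25 + 0.05 + 0.25 + 0.29) = 0.16.
By the law of total probability,
P(S) = P(S|1)·P(1) + P(S|2)·P(2) + P(S|3)·P(3) + P(S|4)·P(4) + P(S|5)·P(5)
      = 0.6307·0.25 + 0.6624·0.05 + 0.204·0.25 + 0.2134·0.16 + 0.3204·0.29
      = 0.157675 + 0.03312 + 0.051 + 0.034144 + 0.092916 = 0.368855

P(S) ≈ 0.3689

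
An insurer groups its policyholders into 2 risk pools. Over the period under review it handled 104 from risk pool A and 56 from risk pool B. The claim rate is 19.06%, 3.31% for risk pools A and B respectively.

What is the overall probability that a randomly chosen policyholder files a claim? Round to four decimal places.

0.1355

Total: 104 + 56 = 160.
P(A) = 104/160 = 0.65. P(B) = 56/160 = 0.35.
P(C) = P(C|A)·P(A) + P(C|B)·P(B)
      = 0.1906·0.65 + 0.0331·0.35
      = 0.12389 + 0.011585 = 0.135475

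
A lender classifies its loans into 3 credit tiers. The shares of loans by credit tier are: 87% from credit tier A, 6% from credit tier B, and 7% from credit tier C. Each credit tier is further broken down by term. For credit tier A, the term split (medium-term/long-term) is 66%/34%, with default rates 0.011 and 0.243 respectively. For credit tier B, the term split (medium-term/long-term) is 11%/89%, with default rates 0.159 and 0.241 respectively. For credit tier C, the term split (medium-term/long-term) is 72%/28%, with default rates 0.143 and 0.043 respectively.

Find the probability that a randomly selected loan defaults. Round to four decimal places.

P(D|A) = 0.66·0.011 + 0.34·0.243 = 0.00726 + 0.08262 = 0.08988
P(D|B) = 0.11·0.159 + 0.89·0.241 = 0.01749 + 0.21449 = 0.23198
P(D|C) = 0.72·0.143 + 0.28·0.043 = 0.10296 + 0.01204 = 0.115
Then overall,
P(D) = 0.87·0.08988 + 0.06·0.23198 + 0.07·0.115
      = 0.0781956 + 0.0139188 + 0.00805 = 0.1001644

P(D) ≈ 0.1002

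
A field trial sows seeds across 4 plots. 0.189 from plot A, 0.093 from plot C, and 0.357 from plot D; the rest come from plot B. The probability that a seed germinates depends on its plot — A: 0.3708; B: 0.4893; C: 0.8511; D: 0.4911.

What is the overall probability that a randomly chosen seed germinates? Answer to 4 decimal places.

P(B) = 1 − (0.189 + 0.093 + 0.357) = 0.361.
P(G) = P(G|A)·P(A) + P(G|B)·P(B) + P(G|C)·P(C) + P(G|D)·P(D)
      = 0.3708·0.189 + 0.4893·0.361 + 0.8511·0.093 + 0.4911·0.357
      = 0.0700812 + 0.1766373 + 0.0791523 + 0.1753227 = 0.5011935

0.5012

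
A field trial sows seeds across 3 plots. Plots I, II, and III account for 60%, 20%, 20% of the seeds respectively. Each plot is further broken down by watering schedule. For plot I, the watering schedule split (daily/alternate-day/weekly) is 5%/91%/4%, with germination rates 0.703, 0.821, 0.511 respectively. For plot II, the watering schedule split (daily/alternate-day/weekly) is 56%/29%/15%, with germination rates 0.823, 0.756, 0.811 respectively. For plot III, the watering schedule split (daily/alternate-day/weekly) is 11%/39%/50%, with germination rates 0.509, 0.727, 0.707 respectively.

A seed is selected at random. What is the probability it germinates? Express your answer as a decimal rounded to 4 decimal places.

P(G|I) = 0.05·0.703 + 0.91·0.821 + 0.04·0.511 = 0.03515 + 0.74711 + 0.02044 = 0.8027
P(G|II) = 0.56·0.823 + 0.29·0.756 + 0.15·0.811 = 0.46088 + 0.21924 + 0.12165 = 0.80177
P(G|III) = 0.11·0.509 + 0.39·0.727 + 0.5·0.707 = 0.05599 + 0.28353 + 0.3535 = 0.69302
By total probability over the outer partition,
P(G) = 0.6·0.8027 + 0.2·0.80177 + 0.2·0.69302
      = 0.48162 + 0.160354 + 0.138604 = 0.780578

0.7806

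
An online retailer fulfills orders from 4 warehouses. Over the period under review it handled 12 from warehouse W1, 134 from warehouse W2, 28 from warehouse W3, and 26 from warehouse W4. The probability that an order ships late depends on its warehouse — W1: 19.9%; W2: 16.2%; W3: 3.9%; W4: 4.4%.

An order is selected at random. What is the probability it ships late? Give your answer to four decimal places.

Total: 12 + 134 + 28 + 26 = 200.
P(W1) = 12/200 = 0.06. P(W2) = 134/200 = 0.67. P(W3) = 28/200 = 0.14. P(W4) = 26/200 = 0.13.
Summing over the partition,
P(L) = P(L|W1)·P(W1) + P(L|W2)·P(W2) + P(L|W3)·P(W3) + P(L|W4)·P(W4)
      = 0.199·0.06 + 0.162·0.67 + 0.039·0.14 + 0.044·0.13
      = 0.01194 + 0.10854 + 0.00546 + 0.00572 = 0.13166

0.1317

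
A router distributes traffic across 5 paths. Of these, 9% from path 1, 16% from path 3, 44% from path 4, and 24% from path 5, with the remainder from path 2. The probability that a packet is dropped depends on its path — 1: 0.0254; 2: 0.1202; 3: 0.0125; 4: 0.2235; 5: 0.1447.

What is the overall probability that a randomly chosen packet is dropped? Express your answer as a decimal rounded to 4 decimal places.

0.1458

P(2) = 1 − (0.09 + 0.16 + 0.44 + 0.24) = 0.07.
Summing over the partition,
P(L) = P(L|1)·P(1) + P(L|2)·P(2) + P(L|3)·P(3) + P(L|4)·P(4) + P(L|5)·P(5)
      = 0.0254·0.09 + 0.1202·0.07 + 0.0125·0.16 + 0.2235·0.44 + 0.1447·0.24
      = 0.002286 + 0.008414 + 0.002 + 0.09834 + 0.034728 = 0.145768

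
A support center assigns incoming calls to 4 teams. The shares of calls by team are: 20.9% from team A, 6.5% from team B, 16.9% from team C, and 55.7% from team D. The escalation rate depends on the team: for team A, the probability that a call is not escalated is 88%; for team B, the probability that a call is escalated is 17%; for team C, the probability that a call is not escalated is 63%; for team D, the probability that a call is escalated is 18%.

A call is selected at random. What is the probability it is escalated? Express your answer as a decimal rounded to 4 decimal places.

P(E|A) = 1 − 0.88 = 0.12.
P(E|C) = 1 − 0.63 = 0.37.
P(E) = P(E|A)·P(A) + P(E|B)·P(B) + P(E|C)·P(C) + P(E|D)·P(D)
      = 0.12·0.209 + 0.17·0.065 + 0.37·0.169 + 0.18·0.557
      = 0.02508 + 0.01105 + 0.06253 + 0.10026 = 0.19892

P(E) ≈ 0.1989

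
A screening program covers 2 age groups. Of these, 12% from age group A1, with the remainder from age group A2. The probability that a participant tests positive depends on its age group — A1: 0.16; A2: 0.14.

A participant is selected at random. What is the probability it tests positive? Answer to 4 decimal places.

0.1424

P(A2) = 1 − (0.12) = 0.88.
P(T) = P(T|A1)·P(A1) + P(T|A2)·P(A2)
      = 0.16·0.12 + 0.14·0.88
      = 0.0192 + 0.1232 = 0.1424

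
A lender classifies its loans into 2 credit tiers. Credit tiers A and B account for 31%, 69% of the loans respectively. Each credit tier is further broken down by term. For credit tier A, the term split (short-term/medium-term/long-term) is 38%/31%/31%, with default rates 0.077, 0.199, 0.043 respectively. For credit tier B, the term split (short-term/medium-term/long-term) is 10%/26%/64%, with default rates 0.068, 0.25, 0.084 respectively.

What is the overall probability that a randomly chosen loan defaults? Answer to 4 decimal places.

P(D) ≈ 0.1190

P(D|A) = 0.38·0.077 + 0.31·0.199 + 0.31·0.043 = 0.02926 + 0.06169 + 0.01333 = 0.10428
P(D|B) = 0.1·0.068 + 0.26·0.25 + 0.64·0.084 = 0.0068 + 0.065 + 0.05376 = 0.12556
By total probability over the outer partition,
P(D) = 0.31·0.10428 + 0.69·0.12556
      = 0.0323268 + 0.0866364 = 0.1189632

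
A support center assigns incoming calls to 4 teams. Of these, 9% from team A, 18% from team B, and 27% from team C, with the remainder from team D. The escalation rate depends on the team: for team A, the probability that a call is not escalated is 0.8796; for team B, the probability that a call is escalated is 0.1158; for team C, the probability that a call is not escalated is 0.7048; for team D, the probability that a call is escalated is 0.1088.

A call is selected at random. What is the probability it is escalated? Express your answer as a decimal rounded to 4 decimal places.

0.1614

P(D) = 1 − (0.09 + 0.18 + 0.27) = 0.46.
P(E|A) = 1 − 0.8796 = 0.1204.
P(E|C) = 1 − 0.7048 = 0.2952.
P(E) = P(E|A)·P(A) + P(E|B)·P(B) + P(E|C)·P(C) + P(E|D)·P(D)
      = 0.1204·0.09 + 0.1158·0.18 + 0.2952·0.27 + 0.1088·0.46
      = 0.010836 + 0.020844 + 0.079704 + 0.050048 = 0.161432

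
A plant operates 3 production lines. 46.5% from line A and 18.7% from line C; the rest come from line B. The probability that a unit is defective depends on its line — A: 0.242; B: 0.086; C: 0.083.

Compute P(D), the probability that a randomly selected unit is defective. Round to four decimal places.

0.1580

P(B) = 1 − (0.465 + 0.187) = 0.348.
P(D) = P(D|A)·P(A) + P(D|B)·P(B) + P(D|C)·P(C)
      = 0.242·0.465 + 0.086·0.348 + 0.083·0.187
      = 0.11253 + 0.029928 + 0.015521 = 0.157979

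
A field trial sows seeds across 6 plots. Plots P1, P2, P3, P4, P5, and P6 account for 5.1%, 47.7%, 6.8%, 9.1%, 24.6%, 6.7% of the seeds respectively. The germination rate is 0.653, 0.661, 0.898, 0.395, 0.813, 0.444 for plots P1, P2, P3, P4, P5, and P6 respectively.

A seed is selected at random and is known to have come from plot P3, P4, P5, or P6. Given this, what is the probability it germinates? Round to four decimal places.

Let S = {P3, P4, P5, P6}.
P(S) = 0.068 + 0.091 + 0.246 + 0.067 = 0.472.
P(G ∩ S) = 0.898·0.068 + 0.395·0.091 + 0.813·0.246 + 0.444·0.067 = 0.061064 + 0.035945 + 0.199998 + 0.029748 = 0.326755.
P(G | S) = 0.326755 / 0.472 = 0.692278…

P(G|S) ≈ 0.6923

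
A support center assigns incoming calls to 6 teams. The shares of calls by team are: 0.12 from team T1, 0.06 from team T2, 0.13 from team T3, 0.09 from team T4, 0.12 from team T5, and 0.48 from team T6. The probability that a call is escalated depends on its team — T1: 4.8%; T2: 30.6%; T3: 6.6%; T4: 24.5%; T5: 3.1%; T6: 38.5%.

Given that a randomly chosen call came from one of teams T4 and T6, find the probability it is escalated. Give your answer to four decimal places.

Let S = {T4, T6}.
P(S) = 0.09 + 0.48 = 0.57.
P(E ∩ S) = 0.245·0.09 + 0.385·0.48 = 0.02205 + 0.1848 = 0.20685.
P(E | S) = 0.20685 / 0.57 = 0.362895…

0.3629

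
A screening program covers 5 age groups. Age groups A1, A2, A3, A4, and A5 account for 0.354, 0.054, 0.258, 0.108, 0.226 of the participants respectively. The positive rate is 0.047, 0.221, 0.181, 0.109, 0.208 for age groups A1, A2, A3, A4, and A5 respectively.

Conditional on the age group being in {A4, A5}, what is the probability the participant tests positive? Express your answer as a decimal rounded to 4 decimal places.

Let S = {A4, A5}.
P(S) = 0.108 + 0.226 = 0.334.
P(T ∩ S) = 0.109·0.108 + 0.208·0.226 = 0.011772 + 0.047008 = 0.05878.
P(T | S) = 0.05878 / 0.334 = 0.175988…

0.1760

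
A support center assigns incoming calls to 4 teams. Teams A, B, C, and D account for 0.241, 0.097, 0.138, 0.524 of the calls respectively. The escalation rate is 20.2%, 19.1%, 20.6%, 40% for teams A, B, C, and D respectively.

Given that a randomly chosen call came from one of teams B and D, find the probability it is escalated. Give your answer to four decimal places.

Let S = {B, D}.
P(S) = 0.097 + 0.524 = 0.621.
P(E ∩ S) = 0.191·0.097 + 0.4·0.524 = 0.018527 + 0.2096 = 0.228127.
P(E | S) = 0.228127 / 0.621 = 0.367354…

P(E|S) ≈ 0.3674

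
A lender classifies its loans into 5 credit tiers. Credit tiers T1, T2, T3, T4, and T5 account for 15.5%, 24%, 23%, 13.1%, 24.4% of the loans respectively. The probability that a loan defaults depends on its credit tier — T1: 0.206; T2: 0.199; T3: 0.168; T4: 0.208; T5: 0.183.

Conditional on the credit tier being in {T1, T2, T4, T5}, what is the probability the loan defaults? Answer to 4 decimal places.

Let S = {T1, T2, T4, T5}.
P(S) = 0.155 + 0.24 + 0.131 + 0.244 = 0.77.
P(D ∩ S) = 0.206·0.155 + 0.199·0.24 + 0.208·0.131 + 0.183·0.244 = 0.03193 + 0.04776 + 0.027248 + 0.044652 = 0.15159.
P(D | S) = 0.15159 / 0.77 = 0.196870…

0.1969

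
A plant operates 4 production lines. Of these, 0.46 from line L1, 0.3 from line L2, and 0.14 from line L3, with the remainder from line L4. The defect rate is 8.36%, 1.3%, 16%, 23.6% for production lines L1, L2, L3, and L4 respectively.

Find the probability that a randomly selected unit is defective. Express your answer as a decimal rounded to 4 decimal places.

P(D) ≈ 0.0884

P(L4) = 1 − (0.46 + 0.3 + 0.14) = 0.1.
P(D) = P(D|L1)·P(L1) + P(D|L2)·P(L2) + P(D|L3)·P(L3) + P(D|L4)·P(L4)
      = 0.0836·0.46 + 0.013·0.3 + 0.16·0.14 + 0.236·0.1
      = 0.038456 + 0.0039 + 0.0224 + 0.0236 = 0.088356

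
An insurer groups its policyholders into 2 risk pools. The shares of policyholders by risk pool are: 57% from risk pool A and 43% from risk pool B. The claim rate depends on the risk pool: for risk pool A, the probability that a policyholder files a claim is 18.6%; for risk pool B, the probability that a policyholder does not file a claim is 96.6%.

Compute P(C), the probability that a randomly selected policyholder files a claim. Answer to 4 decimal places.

P(C|B) = 1 − 0.966 = 0.034.
Summing over the partition,
P(C) = P(C|A)·P(A) + P(C|B)·P(B)
      = 0.186·0.57 + 0.034·0.43
      = 0.10602 + 0.01462 = 0.12064

P(C) ≈ 0.1206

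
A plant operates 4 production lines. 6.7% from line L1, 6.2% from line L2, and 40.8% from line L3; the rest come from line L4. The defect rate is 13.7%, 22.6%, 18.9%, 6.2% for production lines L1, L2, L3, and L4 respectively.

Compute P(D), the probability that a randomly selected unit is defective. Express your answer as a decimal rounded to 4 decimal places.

P(L4) = 1 − (0.067 + 0.062 + 0.408) = 0.463.
P(D) = P(D|L1)·P(L1) + P(D|L2)·P(L2) + P(D|L3)·P(L3) + P(D|L4)·P(L4)
      = 0.137·0.067 + 0.226·0.062 + 0.189·0.408 + 0.062·0.463
      = 0.009179 + 0.014012 + 0.077112 + 0.028706 = 0.129009

P(D) ≈ 0.1290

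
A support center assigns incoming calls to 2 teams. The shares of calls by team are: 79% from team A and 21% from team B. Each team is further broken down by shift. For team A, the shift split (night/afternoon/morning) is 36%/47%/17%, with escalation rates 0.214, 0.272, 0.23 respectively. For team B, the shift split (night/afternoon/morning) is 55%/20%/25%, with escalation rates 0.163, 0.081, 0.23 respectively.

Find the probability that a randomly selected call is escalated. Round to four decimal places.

P(E|A) = 0.36·0.214 + 0.47·0.272 + 0.17·0.23 = 0.07704 + 0.12784 + 0.0391 = 0.24398
P(E|B) = 0.55·0.163 + 0.2·0.081 + 0.25·0.23 = 0.08965 + 0.0162 + 0.0575 = 0.16335
Then overall,
P(E) = 0.79·0.24398 + 0.21·0.16335
      = 0.1927442 + 0.0343035 = 0.2270477

P(E) ≈ 0.2270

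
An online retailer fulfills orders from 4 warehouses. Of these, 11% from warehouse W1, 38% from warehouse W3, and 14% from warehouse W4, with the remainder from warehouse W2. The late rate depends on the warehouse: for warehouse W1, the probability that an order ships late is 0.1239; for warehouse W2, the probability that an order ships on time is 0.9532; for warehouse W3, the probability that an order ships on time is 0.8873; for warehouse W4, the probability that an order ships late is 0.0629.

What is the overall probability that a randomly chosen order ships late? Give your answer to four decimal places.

P(W2) = 1 − (0.11 + 0.38 + 0.14) = 0.37.
P(L|W2) = 1 − 0.9532 = 0.0468.
P(L|W3) = 1 − 0.8873 = 0.1127.
Summing over the partition,
P(L) = P(L|W1)·P(W1) + P(L|W2)·P(W2) + P(L|W3)·P(W3) + P(L|W4)·P(W4)
      = 0.1239·0.11 + 0.0468·0.37 + 0.1127·0.38 + 0.0629·0.14
      = 0.013629 + 0.017316 + 0.042826 + 0.008806 = 0.082577

P(L) ≈ 0.0826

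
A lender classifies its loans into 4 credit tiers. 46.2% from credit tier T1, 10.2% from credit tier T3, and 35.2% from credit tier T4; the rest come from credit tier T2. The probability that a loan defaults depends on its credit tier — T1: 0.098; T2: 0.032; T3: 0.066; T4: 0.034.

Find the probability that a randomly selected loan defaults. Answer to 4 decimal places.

0.0667

P(T2) = 1 − (0.462 + 0.102 + 0.352) = 0.084.
P(D) = P(D|T1)·P(T1) + P(D|T2)·P(T2) + P(D|T3)·P(T3) + P(D|T4)·P(T4)
      = 0.098·0.462 + 0.032·0.084 + 0.066·0.102 + 0.034·0.352
      = 0.045276 + 0.002688 + 0.006732 + 0.011968 = 0.066664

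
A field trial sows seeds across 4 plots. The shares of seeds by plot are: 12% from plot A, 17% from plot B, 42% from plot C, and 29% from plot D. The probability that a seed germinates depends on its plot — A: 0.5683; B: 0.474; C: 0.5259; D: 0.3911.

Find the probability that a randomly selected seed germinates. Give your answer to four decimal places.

P(G) ≈ 0.4831

By the law of total probability,
P(G) = P(G|A)·P(A) + P(G|B)·P(B) + P(G|C)·P(C) + P(G|D)·P(D)
      = 0.5683·0.12 + 0.474·0.17 + 0.5259·0.42 + 0.3911·0.29
      = 0.068196 + 0.08058 + 0.220878 + 0.113419 = 0.483073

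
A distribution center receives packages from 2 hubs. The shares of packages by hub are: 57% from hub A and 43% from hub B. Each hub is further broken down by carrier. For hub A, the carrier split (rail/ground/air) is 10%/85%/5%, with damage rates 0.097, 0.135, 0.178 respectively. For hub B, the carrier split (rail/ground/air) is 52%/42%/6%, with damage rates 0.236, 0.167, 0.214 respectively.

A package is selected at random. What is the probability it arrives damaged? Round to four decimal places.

0.1645

P(D|A) = 0.1·0.097 + 0.85·0.135 + 0.05·0.178 = 0.0097 + 0.11475 + 0.0089 = 0.13335
P(D|B) = 0.52·0.236 + 0.42·0.167 + 0.06·0.214 = 0.12272 + 0.07014 + 0.01284 = 0.2057
By total probability over the outer partition,
P(D) = 0.57·0.13335 + 0.43·0.2057
      = 0.0760095 + 0.088451 = 0.1644605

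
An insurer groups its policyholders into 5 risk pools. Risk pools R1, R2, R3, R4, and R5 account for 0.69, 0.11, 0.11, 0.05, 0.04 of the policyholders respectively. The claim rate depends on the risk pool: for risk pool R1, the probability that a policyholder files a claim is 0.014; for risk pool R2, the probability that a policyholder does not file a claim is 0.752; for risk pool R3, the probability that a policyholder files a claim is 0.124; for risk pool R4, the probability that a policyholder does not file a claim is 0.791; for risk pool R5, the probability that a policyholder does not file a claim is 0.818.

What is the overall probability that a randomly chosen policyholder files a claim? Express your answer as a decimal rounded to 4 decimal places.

P(C|R2) = 1 − 0.752 = 0.248.
P(C|R4) = 1 − 0.791 = 0.209.
P(C|R5) = 1 − 0.818 = 0.182.
P(C) = P(C|R1)·P(R1) + P(C|R2)·P(R2) + P(C|R3)·P(R3) + P(C|R4)·P(R4) + P(C|R5)·P(R5)
      = 0.014·0.69 + 0.248·0.11 + 0.124·0.11 + 0.209·0.05 + 0.182·0.04
      = 0.00966 + 0.02728 + 0.01364 + 0.01045 + 0.00728 = 0.06831

0.0683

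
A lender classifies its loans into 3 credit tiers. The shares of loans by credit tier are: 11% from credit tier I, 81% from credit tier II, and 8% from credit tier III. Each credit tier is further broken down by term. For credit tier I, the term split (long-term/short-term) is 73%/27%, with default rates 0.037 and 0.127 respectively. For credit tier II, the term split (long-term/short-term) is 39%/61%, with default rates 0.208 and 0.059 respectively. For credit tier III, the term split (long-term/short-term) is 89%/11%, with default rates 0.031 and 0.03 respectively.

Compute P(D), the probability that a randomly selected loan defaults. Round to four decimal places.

0.1041

P(D|I) = 0.73·0.037 + 0.27·0.127 = 0.02701 + 0.03429 = 0.0613
P(D|II) = 0.39·0.208 + 0.61·0.059 = 0.08112 + 0.03599 = 0.11711
P(D|III) = 0.89·0.031 + 0.11·0.03 = 0.02759 + 0.0033 = 0.03089
By total probability over the outer partition,
P(D) = 0.11·0.0613 + 0.81·0.11711 + 0.08·0.03089
      = 0.006743 + 0.0948591 + 0.0024712 = 0.1040733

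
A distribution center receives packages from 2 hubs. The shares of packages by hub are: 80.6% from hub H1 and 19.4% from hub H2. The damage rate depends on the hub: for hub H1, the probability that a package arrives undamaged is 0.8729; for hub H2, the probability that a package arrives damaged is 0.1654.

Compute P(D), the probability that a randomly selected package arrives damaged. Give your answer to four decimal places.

P(D|H1) = 1 − 0.8729 = 0.1271.
P(D) = P(D|H1)·P(H1) + P(D|H2)·P(H2)
      = 0.1271·0.806 + 0.1654·0.194
      = 0.1024426 + 0.0320876 = 0.1345302

P(D) ≈ 0.1345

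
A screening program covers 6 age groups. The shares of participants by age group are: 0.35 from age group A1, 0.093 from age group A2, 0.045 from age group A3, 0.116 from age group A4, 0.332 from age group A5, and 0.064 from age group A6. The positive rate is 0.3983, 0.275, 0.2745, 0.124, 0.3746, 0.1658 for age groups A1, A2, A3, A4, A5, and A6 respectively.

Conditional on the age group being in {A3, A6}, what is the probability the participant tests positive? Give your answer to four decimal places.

Let S = {A3, A6}.
P(S) = 0.045 + 0.064 = 0.109.
P(T ∩ S) = 0.2745·0.045 + 0.1658·0.064 = 0.0123525 + 0.0106112 = 0.0229637.
P(T | S) = 0.0229637 / 0.109 = 0.210676…

P(T|S) ≈ 0.2107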